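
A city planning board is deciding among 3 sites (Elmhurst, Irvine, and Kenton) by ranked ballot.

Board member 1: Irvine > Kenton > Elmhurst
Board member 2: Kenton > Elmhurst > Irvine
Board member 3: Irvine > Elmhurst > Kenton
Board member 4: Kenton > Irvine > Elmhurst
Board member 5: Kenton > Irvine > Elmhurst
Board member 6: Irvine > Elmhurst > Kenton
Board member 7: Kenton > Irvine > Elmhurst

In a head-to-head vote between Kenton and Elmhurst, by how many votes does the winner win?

Ballots ranking Kenton above Elmhurst: 5.
Ballots ranking Elmhurst above Kenton: 2.
Kenton wins 5–2, a margin of 3.

3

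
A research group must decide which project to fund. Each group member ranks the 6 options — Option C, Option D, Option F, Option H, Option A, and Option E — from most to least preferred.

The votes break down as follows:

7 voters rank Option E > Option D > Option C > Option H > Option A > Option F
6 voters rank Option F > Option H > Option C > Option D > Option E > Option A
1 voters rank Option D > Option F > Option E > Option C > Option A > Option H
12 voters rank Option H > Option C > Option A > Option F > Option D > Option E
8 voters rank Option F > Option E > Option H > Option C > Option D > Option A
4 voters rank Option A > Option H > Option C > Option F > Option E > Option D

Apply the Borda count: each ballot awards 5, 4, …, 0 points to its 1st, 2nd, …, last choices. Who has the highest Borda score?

Borda scores:
  Option C: 7·3 + 6·3 + 2 + 12·4 + 8·2 + 4·3 = 117
  Option D: 7·4 + 6·2 + 5 + 12·1 + 8·1 + 4·0 = 65
  Option F: 7·0 + 6·5 + 4 + 12·2 + 8·5 + 4·2 = 106
  Option H: 7·2 + 6·4 + 0 + 12·5 + 8·3 + 4·4 = 138
  Option A: 7·1 + 6·0 + 1 + 12·3 + 8·0 + 4·5 = 64
  Option E: 7·5 + 6·1 + 3 + 12·0 + 8·4 + 4·1 = 80
Option H has the highest total.

Option H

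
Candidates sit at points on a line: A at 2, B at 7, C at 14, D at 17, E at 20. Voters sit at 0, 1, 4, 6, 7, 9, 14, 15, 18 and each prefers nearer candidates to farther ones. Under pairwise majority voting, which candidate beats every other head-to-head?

With single-peaked preferences on a line, the Condorcet winner is the candidate closest to the median voter.
The median voter (position 7) is closest to B at 7.
Check: B vs C — voters closer to B: 6 of 9.

B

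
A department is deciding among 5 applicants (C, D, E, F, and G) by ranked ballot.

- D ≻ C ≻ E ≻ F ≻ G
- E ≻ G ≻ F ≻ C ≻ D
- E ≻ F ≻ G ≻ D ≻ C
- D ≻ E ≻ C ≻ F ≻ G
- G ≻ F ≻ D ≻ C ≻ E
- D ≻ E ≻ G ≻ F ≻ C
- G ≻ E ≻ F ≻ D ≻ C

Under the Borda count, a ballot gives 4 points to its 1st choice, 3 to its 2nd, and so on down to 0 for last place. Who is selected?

Borda scores:
  C: 3 + 1 + 0 + 2 + 1 + 0 + 0 = 7
  D: 4 + 0 + 1 + 4 + 2 + 4 + 1 = 16
  E: 2 + 4 + 4 + 3 + 0 + 3 + 3 = 19
  F: 1 + 2 + 3 + 1 + 3 + 1 + 2 = 13
  G: 0 + 3 + 2 + 0 + 4 + 2 + 4 = 15
E has the highest total.

E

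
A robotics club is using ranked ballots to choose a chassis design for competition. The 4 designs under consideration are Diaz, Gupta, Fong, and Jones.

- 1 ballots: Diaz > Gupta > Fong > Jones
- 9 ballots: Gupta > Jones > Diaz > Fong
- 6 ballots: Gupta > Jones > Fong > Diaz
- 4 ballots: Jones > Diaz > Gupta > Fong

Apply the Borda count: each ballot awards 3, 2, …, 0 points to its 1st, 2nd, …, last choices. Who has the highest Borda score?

Gupta

Borda scores:
  Diaz: 3 + 9·1 + 6·0 + 4·2 = 20
  Gupta: 2 + 9·3 + 6·3 + 4·1 = 51
  Fong: 1 + 9·0 + 6·1 + 4·0 = 7
  Jones: 0 + 9·2 + 6·2 + 4·3 = 42
Gupta has the highest total.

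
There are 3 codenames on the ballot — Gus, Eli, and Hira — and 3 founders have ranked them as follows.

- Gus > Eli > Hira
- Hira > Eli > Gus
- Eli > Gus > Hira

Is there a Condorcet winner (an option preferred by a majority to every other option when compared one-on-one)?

Yes

Head-to-head results (3 voters total):
Gus vs Eli: Eli wins 2–1.
Gus vs Hira: Gus wins 2–1.
Eli vs Hira: Eli wins 2–1.
Eli beats each rival — Gus (2–1), Hira (2–1) — so Eli is the Condorcet winner.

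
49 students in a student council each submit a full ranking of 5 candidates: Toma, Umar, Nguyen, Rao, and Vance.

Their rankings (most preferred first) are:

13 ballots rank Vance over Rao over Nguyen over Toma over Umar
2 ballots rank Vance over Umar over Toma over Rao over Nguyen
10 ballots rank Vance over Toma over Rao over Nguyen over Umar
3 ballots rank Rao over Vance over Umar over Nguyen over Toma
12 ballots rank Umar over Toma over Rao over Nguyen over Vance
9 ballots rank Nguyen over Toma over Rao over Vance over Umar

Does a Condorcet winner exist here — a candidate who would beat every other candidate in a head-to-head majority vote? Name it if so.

Vance

Head-to-head results (49 voters total):
Toma vs Umar: Toma wins 32–17.
Toma vs Nguyen: Nguyen wins 25–24.
Toma vs Rao: Toma wins 33–16.
Toma vs Vance: Vance wins 28–21.
Umar vs Nguyen: Nguyen wins 32–17.
Umar vs Rao: Rao wins 35–14.
Umar vs Vance: Vance wins 37–12.
Nguyen vs Rao: Rao wins 40–9.
Nguyen vs Vance: Vance wins 28–21.
Rao vs Vance: Vance wins 25–24.
Vance beats each rival — Toma (28–21), Umar (37–12), Nguyen (28–21), Rao (25–24) — so Vance is the Condorcet winner.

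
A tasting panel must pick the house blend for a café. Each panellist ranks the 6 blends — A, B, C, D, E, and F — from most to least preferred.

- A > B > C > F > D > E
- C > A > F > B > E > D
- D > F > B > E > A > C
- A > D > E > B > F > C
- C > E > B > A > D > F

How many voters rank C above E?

3

Ballots ranking C above E: 3.
Ballots ranking E above C: 2.
So 3 of 5 voters prefer C to E.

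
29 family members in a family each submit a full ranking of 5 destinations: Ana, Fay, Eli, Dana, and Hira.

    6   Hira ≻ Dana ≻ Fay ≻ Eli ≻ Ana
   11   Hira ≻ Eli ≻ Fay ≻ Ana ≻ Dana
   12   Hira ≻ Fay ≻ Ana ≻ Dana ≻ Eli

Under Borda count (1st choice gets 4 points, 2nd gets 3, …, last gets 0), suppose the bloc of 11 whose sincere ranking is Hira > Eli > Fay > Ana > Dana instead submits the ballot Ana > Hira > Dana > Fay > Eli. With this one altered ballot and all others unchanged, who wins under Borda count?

Borda totals with the altered ballot: Ana 68, Fay 59, Eli 6, Dana 52, Hira 105.
The winner is unchanged: still Hira.

Hira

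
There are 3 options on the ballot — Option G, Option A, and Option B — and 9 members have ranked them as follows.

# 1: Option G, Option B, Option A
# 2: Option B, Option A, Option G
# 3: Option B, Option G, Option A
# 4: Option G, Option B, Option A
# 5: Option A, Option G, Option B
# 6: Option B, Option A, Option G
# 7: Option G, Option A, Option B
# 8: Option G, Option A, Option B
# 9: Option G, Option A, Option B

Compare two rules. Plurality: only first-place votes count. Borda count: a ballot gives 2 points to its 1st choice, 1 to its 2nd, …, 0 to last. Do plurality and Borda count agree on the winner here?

Plurality first-place counts: Option G 5, Option A 1, Option B 3 → Option G.
Borda totals: Option G 12, Option A 7, Option B 8 → Option G.
The two rules agree on Option G.

Yes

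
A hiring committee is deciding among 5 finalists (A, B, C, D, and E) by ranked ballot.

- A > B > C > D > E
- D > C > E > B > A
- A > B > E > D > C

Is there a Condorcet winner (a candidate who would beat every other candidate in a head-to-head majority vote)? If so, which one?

Head-to-head results (3 voters total):
A vs B: A wins 2–1.
A vs C: A wins 2–1.
A vs D: A wins 2–1.
A vs E: A wins 2–1.
B vs C: B wins 2–1.
B vs D: B wins 2–1.
B vs E: B wins 2–1.
C vs D: D wins 2–1.
C vs E: C wins 2–1.
D vs E: D wins 2–1.
A beats each rival — B (2–1), C (2–1), D (2–1), E (2–1) — so A is the Condorcet winner.

A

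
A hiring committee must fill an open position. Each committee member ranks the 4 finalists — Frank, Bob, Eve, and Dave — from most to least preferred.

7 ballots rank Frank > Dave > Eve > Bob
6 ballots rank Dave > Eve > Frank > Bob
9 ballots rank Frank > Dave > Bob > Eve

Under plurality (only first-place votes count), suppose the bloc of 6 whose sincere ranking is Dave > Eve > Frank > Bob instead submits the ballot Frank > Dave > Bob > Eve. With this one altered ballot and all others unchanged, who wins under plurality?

First-place totals with the altered ballot: Frank 22, Bob 0, Eve 0, Dave 0.
The winner is unchanged: still Frank.

Frank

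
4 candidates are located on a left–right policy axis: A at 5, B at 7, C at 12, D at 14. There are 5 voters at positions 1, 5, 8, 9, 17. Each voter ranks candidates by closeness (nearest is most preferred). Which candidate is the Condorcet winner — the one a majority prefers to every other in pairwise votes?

B

With single-peaked preferences on a line, the Condorcet winner is the candidate closest to the median voter.
The median voter (position 8) is closest to B at 7.
Check: B vs D — voters closer to B: 4 of 5.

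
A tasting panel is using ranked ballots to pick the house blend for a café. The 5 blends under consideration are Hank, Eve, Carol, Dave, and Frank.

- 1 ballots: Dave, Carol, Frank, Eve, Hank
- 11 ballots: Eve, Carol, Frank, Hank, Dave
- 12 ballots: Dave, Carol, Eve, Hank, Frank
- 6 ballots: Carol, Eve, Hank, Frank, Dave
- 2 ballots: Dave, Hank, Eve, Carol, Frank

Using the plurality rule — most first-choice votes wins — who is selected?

Dave

First-place vote totals:
  Hank: 0
  Eve: 11
  Carol: 6
  Dave: 15
  Frank: 0
Dave has the most first-place votes.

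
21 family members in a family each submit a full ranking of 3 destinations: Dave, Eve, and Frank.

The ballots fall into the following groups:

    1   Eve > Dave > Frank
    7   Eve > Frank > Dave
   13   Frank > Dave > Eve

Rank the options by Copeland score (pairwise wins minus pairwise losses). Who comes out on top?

Frank

Pairwise results:
  Dave vs Eve: Dave wins 13–8.
  Dave vs Frank: Frank wins 20–1.
  Eve vs Frank: Frank wins 13–8.
Copeland scores (wins − losses):
  Dave: 1 − 1 = 0
  Eve: 0 − 2 = -2
  Frank: 2 − 0 = 2
Frank has the best Copeland score.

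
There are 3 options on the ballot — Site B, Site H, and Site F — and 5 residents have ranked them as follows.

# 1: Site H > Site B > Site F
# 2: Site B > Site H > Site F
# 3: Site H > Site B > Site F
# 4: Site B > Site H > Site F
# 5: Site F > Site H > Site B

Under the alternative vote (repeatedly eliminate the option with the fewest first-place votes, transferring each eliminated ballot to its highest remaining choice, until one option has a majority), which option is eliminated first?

Site F

Round 1: Site B 2, Site H 2, Site F 1. Site F has the fewest and is eliminated.
Round 2: Site H 3, Site B 2. Site H has a majority.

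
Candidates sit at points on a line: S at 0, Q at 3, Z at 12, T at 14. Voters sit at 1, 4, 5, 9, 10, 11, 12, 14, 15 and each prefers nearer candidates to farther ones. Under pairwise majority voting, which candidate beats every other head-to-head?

With single-peaked preferences on a line, the Condorcet winner is the candidate closest to the median voter.
The median voter (position 10) is closest to Z at 12.
Check: Z vs T — voters closer to Z: 7 of 9.

Z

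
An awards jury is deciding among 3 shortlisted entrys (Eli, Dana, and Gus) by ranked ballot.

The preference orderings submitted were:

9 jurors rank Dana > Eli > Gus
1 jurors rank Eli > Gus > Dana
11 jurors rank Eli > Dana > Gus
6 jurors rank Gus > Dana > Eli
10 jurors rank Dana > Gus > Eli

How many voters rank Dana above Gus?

30

Ballots ranking Dana above Gus: 9+11+10 = 30.
Ballots ranking Gus above Dana: 1+6 = 7.
So 30 of 37 voters prefer Dana to Gus.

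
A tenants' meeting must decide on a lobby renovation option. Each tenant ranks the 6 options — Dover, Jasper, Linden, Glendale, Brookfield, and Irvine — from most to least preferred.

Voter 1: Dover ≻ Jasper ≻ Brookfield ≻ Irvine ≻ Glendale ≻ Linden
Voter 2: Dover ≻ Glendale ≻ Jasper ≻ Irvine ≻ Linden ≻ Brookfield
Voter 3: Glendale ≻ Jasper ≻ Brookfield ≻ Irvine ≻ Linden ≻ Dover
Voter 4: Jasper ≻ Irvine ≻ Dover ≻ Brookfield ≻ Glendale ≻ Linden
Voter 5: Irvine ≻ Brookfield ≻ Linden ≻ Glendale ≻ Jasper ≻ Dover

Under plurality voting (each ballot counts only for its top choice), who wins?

Dover

First-place vote totals:
  Dover: 2
  Jasper: 1
  Linden: 0
  Glendale: 1
  Brookfield: 0
  Irvine: 1
Dover has the most first-place votes.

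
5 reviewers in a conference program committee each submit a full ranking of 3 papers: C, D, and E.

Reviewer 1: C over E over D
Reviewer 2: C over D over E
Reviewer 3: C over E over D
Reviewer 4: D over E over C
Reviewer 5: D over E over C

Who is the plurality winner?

C

First-place vote totals:
  C: 3
  D: 2
  E: 0
C has the most first-place votes.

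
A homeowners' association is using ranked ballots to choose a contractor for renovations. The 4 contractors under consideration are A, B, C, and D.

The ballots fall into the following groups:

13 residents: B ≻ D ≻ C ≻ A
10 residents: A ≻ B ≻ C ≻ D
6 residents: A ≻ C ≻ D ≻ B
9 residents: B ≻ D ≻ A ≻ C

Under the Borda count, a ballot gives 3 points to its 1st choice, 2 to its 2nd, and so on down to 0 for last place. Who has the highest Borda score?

Borda scores:
  A: 13·0 + 10·3 + 6·3 + 9·1 = 57
  B: 13·3 + 10·2 + 6·0 + 9·3 = 86
  C: 13·1 + 10·1 + 6·2 + 9·0 = 35
  D: 13·2 + 10·0 + 6·1 + 9·2 = 50
B has the highest total.

B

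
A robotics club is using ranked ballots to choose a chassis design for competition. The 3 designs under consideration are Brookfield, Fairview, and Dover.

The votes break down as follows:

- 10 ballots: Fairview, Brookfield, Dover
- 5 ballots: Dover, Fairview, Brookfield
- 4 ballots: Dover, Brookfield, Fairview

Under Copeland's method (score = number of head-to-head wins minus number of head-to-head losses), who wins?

Pairwise results:
  Brookfield vs Fairview: Fairview wins 15–4.
  Brookfield vs Dover: Brookfield wins 10–9.
  Fairview vs Dover: Fairview wins 10–9.
Copeland scores (wins − losses):
  Brookfield: 1 − 1 = 0
  Fairview: 2 − 0 = 2
  Dover: 0 − 2 = -2
Fairview has the best Copeland score.

Fairview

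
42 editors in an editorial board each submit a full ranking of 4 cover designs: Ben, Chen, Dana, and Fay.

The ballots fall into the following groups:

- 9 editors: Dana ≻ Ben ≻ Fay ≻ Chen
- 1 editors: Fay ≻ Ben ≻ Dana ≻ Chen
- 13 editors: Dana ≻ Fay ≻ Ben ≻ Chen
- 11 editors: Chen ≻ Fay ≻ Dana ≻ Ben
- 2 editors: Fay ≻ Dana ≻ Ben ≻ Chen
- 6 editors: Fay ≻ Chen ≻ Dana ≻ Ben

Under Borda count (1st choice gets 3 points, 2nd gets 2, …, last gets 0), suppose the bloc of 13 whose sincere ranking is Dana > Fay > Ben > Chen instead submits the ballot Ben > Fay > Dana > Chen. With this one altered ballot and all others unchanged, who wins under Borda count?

Borda totals with the altered ballot: Ben 61, Chen 45, Dana 62, Fay 84.
The switch changes the winner from Dana to Fay.

Fay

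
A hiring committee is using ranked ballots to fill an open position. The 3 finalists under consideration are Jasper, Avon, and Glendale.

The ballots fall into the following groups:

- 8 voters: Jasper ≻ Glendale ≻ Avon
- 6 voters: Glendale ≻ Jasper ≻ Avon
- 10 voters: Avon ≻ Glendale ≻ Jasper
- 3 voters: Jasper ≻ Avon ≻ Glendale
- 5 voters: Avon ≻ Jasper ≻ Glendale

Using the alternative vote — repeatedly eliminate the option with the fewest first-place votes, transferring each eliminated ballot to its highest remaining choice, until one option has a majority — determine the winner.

Round 1: Avon 15, Jasper 11, Glendale 6. Glendale has the fewest and is eliminated.
Round 2: Jasper 17, Avon 15. Jasper has a majority.

Jasper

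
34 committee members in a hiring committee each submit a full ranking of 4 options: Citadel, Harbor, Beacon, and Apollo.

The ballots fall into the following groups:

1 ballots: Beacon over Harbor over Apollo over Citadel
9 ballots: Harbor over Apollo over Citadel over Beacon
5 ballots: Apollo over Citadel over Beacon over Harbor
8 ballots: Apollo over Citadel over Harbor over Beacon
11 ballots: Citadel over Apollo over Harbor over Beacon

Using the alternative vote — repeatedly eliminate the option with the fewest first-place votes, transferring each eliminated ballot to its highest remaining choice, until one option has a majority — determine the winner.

Round 1: Apollo 13, Citadel 11, Harbor 9, Beacon 1. Beacon has the fewest and is eliminated.
Round 2: Apollo 13, Citadel 11, Harbor 10. Harbor has the fewest and is eliminated.
Round 3: Apollo 23, Citadel 11. Apollo has a majority.

Apollo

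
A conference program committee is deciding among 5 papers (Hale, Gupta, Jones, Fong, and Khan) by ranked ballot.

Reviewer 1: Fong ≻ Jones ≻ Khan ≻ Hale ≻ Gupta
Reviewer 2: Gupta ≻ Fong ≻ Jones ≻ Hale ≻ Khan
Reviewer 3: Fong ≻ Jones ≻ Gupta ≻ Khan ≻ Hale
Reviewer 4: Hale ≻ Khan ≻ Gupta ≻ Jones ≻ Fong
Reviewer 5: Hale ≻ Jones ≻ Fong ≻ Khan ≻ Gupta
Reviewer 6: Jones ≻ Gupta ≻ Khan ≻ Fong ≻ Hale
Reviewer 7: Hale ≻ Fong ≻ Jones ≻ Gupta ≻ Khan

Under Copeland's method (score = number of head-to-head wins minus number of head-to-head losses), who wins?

Fong

Pairwise results:
  Hale vs Gupta: Hale wins 4–3.
  Hale vs Jones: Jones wins 4–3.
  Hale vs Fong: Fong wins 4–3.
  Hale vs Khan: Hale wins 4–3.
  Gupta vs Jones: Jones wins 5–2.
  Gupta vs Fong: Fong wins 4–3.
  Gupta vs Khan: Gupta wins 4–3.
  Jones vs Fong: Fong wins 4–3.
  Jones vs Khan: Jones wins 6–1.
  Fong vs Khan: Fong wins 5–2.
Copeland scores (wins − losses):
  Hale: 2 − 2 = 0
  Gupta: 1 − 3 = -2
  Jones: 3 − 1 = 2
  Fong: 4 − 0 = 4
  Khan: 0 − 4 = -4
Fong has the best Copeland score.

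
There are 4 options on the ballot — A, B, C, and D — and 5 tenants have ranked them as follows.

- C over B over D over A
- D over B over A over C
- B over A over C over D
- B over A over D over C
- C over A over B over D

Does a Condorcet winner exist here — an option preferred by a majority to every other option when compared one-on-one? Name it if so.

B

Head-to-head results (5 voters total):
A vs B: B wins 4–1.
A vs C: A wins 3–2.
A vs D: A wins 3–2.
B vs C: B wins 3–2.
B vs D: B wins 4–1.
C vs D: C wins 3–2.
B beats each rival — A (4–1), C (3–2), D (4–1) — so B is the Condorcet winner.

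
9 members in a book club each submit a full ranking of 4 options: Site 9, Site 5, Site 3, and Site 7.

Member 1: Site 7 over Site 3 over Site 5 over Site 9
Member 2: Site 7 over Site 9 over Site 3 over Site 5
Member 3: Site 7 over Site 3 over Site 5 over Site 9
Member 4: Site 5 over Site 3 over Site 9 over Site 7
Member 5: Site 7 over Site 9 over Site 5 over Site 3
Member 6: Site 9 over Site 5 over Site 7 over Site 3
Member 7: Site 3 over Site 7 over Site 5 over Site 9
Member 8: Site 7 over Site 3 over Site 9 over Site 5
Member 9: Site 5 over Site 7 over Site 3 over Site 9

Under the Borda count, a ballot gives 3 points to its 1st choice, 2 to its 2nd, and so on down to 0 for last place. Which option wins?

Borda scores:
  Site 9: 0 + 2 + 0 + 1 + 2 + 3 + 0 + 1 + 0 = 9
  Site 5: 1 + 0 + 1 + 3 + 1 + 2 + 1 + 0 + 3 = 12
  Site 3: 2 + 1 + 2 + 2 + 0 + 0 + 3 + 2 + 1 = 13
  Site 7: 3 + 3 + 3 + 0 + 3 + 1 + 2 + 3 + 2 = 20
Site 7 has the highest total.

Site 7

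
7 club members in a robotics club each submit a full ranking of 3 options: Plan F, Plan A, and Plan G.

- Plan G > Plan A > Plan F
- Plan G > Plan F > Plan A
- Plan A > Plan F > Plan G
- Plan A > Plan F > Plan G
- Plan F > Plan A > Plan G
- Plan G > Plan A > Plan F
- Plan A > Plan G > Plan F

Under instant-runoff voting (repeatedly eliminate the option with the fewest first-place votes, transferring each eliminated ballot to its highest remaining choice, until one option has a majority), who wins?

Plan A

Round 1: Plan A 3, Plan G 3, Plan F 1. Plan F has the fewest and is eliminated.
Round 2: Plan A 4, Plan G 3. Plan A has a majority.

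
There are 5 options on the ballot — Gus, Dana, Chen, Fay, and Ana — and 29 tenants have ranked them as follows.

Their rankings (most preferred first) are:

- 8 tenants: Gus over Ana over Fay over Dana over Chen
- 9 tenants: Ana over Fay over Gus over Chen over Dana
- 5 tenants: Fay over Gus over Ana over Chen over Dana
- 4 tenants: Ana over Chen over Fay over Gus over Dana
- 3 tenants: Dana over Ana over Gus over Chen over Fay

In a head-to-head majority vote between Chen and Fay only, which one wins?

Ballots ranking Chen above Fay: 4+3 = 7.
Ballots ranking Fay above Chen: 8+9+5 = 22.
Fay wins the head-to-head, 22–7.

Fay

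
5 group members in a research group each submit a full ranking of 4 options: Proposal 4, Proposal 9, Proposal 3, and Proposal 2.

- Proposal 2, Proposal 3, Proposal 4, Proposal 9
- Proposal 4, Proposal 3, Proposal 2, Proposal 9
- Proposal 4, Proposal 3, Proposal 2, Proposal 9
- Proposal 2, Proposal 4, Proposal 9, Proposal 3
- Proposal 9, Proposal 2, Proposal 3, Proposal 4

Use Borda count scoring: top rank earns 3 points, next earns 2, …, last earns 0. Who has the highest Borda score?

Proposal 2

Borda scores:
  Proposal 4: 1 + 3 + 3 + 2 + 0 = 9
  Proposal 9: 0 + 0 + 0 + 1 + 3 = 4
  Proposal 3: 2 + 2 + 2 + 0 + 1 = 7
  Proposal 2: 3 + 1 + 1 + 3 + 2 = 10
Proposal 2 has the highest total.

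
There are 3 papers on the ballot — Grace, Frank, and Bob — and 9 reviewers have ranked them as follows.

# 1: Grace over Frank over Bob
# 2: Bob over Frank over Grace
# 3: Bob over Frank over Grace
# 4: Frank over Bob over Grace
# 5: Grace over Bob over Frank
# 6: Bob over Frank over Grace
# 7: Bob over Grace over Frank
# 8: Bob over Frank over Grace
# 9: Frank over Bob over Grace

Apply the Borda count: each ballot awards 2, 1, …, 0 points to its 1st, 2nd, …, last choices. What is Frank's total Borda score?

9

Borda scores:
  Grace: 2 + 0 + 0 + 0 + 2 + 0 + 1 + 0 + 0 = 5
  Frank: 1 + 1 + 1 + 2 + 0 + 1 + 0 + 1 + 2 = 9
  Bob: 0 + 2 + 2 + 1 + 1 + 2 + 2 + 2 + 1 = 13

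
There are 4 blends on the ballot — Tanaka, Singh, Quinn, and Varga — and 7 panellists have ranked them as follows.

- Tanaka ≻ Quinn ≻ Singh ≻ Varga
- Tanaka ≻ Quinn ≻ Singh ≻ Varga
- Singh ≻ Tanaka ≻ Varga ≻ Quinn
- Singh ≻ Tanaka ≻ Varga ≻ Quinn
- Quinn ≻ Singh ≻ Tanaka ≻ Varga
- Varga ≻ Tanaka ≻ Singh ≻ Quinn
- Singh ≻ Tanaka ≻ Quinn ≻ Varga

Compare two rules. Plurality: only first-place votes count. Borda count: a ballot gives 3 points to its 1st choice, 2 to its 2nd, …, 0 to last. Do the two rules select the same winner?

No

Plurality first-place counts: Tanaka 2, Singh 3, Quinn 1, Varga 1 → Singh.
Borda totals: Tanaka 15, Singh 14, Quinn 8, Varga 5 → Tanaka.
The two rules disagree: plurality picks Singh, Borda picks Tanaka.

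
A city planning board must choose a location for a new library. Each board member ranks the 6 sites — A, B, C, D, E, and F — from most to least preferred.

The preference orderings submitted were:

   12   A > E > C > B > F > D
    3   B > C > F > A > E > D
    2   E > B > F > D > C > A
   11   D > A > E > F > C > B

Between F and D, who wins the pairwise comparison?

F

Ballots ranking F above D: 12+3+2 = 17.
Ballots ranking D above F: 11.
F wins the head-to-head, 17–11.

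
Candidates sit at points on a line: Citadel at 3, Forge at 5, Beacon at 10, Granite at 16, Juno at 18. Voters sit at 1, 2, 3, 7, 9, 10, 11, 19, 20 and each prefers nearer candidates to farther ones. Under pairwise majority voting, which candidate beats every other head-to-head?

Beacon

With single-peaked preferences on a line, the Condorcet winner is the candidate closest to the median voter.
The median voter (position 9) is closest to Beacon at 10.
Check: Beacon vs Granite — voters closer to Beacon: 7 of 9.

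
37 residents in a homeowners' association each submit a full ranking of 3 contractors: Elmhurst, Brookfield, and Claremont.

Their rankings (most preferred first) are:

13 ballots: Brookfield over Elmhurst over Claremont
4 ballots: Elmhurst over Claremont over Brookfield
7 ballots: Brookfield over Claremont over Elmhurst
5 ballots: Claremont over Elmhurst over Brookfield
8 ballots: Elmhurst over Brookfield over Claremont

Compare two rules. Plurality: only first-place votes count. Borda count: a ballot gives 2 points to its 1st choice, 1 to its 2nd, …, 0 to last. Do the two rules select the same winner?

Yes

Plurality first-place counts: Elmhurst 12, Brookfield 20, Claremont 5 → Brookfield.
Borda totals: Elmhurst 42, Brookfield 48, Claremont 21 → Brookfield.
The two rules agree on Brookfield.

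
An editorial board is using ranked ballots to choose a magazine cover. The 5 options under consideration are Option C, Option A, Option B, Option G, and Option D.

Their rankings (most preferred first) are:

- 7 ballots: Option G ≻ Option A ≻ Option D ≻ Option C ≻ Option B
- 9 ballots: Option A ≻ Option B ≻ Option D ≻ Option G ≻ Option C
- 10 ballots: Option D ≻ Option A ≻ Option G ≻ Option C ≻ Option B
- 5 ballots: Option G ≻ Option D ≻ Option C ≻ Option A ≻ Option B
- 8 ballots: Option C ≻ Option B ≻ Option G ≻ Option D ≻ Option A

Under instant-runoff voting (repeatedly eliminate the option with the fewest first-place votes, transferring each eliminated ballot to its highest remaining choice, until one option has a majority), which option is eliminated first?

Option B

Round 1: Option G 12, Option D 10, Option A 9, Option C 8, Option B 0. Option B has the fewest and is eliminated.
Round 2: Option G 12, Option D 10, Option A 9, Option C 8. Option C has the fewest and is eliminated.
Round 3: Option G 20, Option D 10, Option A 9. Option G has a majority.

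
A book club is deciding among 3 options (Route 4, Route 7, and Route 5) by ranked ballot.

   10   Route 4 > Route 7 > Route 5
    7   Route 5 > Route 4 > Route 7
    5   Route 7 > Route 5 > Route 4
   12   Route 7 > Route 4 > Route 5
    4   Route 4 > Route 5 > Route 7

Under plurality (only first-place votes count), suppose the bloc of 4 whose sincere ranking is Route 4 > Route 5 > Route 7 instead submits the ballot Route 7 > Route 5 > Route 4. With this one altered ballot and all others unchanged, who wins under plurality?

Route 7

First-place totals with the altered ballot: Route 4 10, Route 7 21, Route 5 7.
The winner is unchanged: still Route 7.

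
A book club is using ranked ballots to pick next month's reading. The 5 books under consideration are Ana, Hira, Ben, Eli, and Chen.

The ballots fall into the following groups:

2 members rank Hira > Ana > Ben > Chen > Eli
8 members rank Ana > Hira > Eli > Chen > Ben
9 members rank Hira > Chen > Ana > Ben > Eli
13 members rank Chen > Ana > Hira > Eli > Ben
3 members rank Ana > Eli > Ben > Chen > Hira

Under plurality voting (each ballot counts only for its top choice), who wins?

Chen

First-place vote totals:
  Ana: 11
  Hira: 11
  Ben: 0
  Eli: 0
  Chen: 13
Chen has the most first-place votes.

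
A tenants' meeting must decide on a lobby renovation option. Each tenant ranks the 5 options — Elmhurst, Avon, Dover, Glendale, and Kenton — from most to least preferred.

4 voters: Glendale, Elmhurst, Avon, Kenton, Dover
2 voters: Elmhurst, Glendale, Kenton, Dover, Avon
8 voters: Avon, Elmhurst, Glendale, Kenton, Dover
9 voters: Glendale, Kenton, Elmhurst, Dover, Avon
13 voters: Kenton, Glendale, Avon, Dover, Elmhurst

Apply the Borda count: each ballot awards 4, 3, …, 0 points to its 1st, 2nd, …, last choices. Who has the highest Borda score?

Borda scores:
  Elmhurst: 4·3 + 2·4 + 8·3 + 9·2 + 13·0 = 62
  Avon: 4·2 + 2·0 + 8·4 + 9·0 + 13·2 = 66
  Dover: 4·0 + 2·1 + 8·0 + 9·1 + 13·1 = 24
  Glendale: 4·4 + 2·3 + 8·2 + 9·4 + 13·3 = 113
  Kenton: 4·1 + 2·2 + 8·1 + 9·3 + 13·4 = 95
Glendale has the highest total.

Glendale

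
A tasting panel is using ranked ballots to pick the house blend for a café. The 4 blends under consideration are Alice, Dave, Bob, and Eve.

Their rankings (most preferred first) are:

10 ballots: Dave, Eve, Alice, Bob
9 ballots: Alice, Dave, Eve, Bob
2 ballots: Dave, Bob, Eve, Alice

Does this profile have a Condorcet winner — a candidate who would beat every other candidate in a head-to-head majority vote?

Head-to-head results (21 voters total):
Alice vs Dave: Dave wins 12–9.
Alice vs Bob: Alice wins 19–2.
Alice vs Eve: Eve wins 12–9.
Dave vs Bob: Dave wins 21–0.
Dave vs Eve: Dave wins 21–0.
Bob vs Eve: Eve wins 19–2.
Dave beats each rival — Alice (12–9), Bob (21–0), Eve (21–0) — so Dave is the Condorcet winner.

Yes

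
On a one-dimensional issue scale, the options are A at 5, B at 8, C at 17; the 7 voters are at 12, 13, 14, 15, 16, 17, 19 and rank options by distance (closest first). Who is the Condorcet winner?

With single-peaked preferences on a line, the Condorcet winner is the candidate closest to the median voter.
The median voter (position 15) is closest to C at 17.
Check: C vs A — voters closer to C: 7 of 7.

C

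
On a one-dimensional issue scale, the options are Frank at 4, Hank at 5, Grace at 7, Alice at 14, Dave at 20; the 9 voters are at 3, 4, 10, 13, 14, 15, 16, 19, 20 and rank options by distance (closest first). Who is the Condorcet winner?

Alice

With single-peaked preferences on a line, the Condorcet winner is the candidate closest to the median voter.
The median voter (position 14) is closest to Alice at 14.
Check: Alice vs Grace — voters closer to Alice: 6 of 9.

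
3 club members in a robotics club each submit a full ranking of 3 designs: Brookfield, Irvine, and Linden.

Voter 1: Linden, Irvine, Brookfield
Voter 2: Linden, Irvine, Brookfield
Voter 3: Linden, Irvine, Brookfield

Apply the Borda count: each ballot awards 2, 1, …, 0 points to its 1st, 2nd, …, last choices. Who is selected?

Borda scores:
  Brookfield: 0 + 0 + 0 = 0
  Irvine: 1 + 1 + 1 = 3
  Linden: 2 + 2 + 2 = 6
Linden has the highest total.

Linden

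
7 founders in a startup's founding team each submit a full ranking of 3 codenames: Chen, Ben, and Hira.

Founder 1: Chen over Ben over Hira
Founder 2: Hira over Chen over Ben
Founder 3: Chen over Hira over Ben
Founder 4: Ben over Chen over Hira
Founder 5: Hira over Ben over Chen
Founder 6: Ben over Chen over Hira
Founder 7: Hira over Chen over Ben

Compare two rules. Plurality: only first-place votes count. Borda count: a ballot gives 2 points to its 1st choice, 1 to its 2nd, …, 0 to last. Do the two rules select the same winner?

No

Plurality first-place counts: Chen 2, Ben 2, Hira 3 → Hira.
Borda totals: Chen 8, Ben 6, Hira 7 → Chen.
The two rules disagree: plurality picks Hira, Borda picks Chen.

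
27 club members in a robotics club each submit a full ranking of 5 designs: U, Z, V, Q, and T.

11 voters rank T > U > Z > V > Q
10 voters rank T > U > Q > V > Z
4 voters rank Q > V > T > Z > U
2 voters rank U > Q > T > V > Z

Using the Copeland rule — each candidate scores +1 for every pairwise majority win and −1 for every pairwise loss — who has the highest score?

Pairwise results:
  U vs Z: U wins 23–4.
  U vs V: U wins 23–4.
  U vs Q: U wins 23–4.
  U vs T: T wins 25–2.
  Z vs V: V wins 16–11.
  Z vs Q: Q wins 16–11.
  Z vs T: T wins 27–0.
  V vs Q: Q wins 16–11.
  V vs T: T wins 23–4.
  Q vs T: T wins 21–6.
Copeland scores (wins − losses):
  U: 3 − 1 = 2
  Z: 0 − 4 = -4
  V: 1 − 3 = -2
  Q: 2 − 2 = 0
  T: 4 − 0 = 4
T has the best Copeland score.

T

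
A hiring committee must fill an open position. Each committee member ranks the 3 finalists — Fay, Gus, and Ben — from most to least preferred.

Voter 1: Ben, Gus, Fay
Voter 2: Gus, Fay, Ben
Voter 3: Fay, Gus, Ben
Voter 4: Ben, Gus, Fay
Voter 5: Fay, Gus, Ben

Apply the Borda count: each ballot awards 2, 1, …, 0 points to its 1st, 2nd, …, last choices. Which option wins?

Borda scores:
  Fay: 0 + 1 + 2 + 0 + 2 = 5
  Gus: 1 + 2 + 1 + 1 + 1 = 6
  Ben: 2 + 0 + 0 + 2 + 0 = 4
Gus has the highest total.

Gus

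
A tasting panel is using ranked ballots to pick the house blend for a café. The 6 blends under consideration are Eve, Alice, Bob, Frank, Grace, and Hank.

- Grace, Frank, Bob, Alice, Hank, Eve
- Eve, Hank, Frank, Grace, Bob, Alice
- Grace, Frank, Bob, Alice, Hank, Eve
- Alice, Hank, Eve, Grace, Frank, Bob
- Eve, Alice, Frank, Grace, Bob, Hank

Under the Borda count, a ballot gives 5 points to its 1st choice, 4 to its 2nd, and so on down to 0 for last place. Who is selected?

Borda scores:
  Eve: 0 + 5 + 0 + 3 + 5 = 13
  Alice: 2 + 0 + 2 + 5 + 4 = 13
  Bob: 3 + 1 + 3 + 0 + 1 = 8
  Frank: 4 + 3 + 4 + 1 + 3 = 15
  Grace: 5 + 2 + 5 + 2 + 2 = 16
  Hank: 1 + 4 + 1 + 4 + 0 = 10
Grace has the highest total.

Grace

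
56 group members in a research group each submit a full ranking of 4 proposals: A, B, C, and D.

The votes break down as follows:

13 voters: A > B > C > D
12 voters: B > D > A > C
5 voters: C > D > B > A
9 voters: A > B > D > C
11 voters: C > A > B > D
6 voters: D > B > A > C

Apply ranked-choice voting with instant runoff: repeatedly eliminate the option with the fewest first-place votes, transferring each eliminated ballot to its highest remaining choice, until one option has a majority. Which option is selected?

A

Round 1: A 22, C 16, B 12, D 6. D has the fewest and is eliminated.
Round 2: A 22, B 18, C 16. C has the fewest and is eliminated.
Round 3: A 33, B 23. A has a majority.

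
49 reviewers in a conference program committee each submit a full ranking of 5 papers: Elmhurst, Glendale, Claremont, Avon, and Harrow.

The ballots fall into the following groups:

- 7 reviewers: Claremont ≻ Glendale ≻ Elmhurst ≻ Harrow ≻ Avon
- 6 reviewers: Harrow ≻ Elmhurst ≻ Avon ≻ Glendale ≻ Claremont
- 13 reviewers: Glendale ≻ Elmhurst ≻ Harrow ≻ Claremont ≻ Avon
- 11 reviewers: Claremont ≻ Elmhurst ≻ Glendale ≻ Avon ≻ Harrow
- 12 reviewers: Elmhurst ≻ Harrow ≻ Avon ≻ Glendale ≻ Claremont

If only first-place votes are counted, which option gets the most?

First-place vote totals:
  Elmhurst: 12
  Glendale: 13
  Claremont: 18
  Avon: 0
  Harrow: 6
Claremont has the most first-place votes.

Claremont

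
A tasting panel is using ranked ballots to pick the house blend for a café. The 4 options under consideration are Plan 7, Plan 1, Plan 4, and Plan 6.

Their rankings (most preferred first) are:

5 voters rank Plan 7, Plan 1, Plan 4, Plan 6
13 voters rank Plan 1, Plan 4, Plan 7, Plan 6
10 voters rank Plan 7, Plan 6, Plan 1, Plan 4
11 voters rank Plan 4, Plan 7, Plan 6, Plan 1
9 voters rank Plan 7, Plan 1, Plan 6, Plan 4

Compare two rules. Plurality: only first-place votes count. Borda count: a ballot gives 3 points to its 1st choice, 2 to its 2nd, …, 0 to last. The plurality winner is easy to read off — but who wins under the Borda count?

Plurality first-place counts: Plan 7 24, Plan 1 13, Plan 4 11, Plan 6 0 → Plan 7.
Borda totals: Plan 7 107, Plan 1 77, Plan 4 64, Plan 6 40 → Plan 7.

Plan 7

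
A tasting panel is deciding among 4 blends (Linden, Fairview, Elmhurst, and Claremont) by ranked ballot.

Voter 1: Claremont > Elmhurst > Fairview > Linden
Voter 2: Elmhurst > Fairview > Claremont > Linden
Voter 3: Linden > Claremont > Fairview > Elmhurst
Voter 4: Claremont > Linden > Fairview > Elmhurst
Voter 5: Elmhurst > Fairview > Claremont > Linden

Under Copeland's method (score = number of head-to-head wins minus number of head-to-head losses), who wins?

Pairwise results:
  Linden vs Fairview: Fairview wins 3–2.
  Linden vs Elmhurst: Elmhurst wins 3–2.
  Linden vs Claremont: Claremont wins 4–1.
  Fairview vs Elmhurst: Elmhurst wins 3–2.
  Fairview vs Claremont: Claremont wins 3–2.
  Elmhurst vs Claremont: Claremont wins 3–2.
Copeland scores (wins − losses):
  Linden: 0 − 3 = -3
  Fairview: 1 − 2 = -1
  Elmhurst: 2 − 1 = 1
  Claremont: 3 − 0 = 3
Claremont has the best Copeland score.

Claremont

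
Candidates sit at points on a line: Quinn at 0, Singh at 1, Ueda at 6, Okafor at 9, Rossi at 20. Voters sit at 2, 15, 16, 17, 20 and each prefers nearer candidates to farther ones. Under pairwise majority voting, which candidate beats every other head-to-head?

With single-peaked preferences on a line, the Condorcet winner is the candidate closest to the median voter.
The median voter (position 16) is closest to Rossi at 20.
Check: Rossi vs Okafor — voters closer to Rossi: 4 of 5.

Rossi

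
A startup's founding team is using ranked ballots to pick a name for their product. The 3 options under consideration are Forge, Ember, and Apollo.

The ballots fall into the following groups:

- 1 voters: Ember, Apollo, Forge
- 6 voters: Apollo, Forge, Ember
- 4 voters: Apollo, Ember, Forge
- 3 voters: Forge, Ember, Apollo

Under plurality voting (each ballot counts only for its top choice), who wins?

Apollo

First-place vote totals:
  Forge: 3
  Ember: 1
  Apollo: 10
Apollo has the most first-place votes.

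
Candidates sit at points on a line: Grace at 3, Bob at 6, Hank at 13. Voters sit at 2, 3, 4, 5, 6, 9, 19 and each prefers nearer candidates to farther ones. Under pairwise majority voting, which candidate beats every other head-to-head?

With single-peaked preferences on a line, the Condorcet winner is the candidate closest to the median voter.
The median voter (position 5) is closest to Bob at 6.
Check: Bob vs Grace — voters closer to Bob: 4 of 7.

Bob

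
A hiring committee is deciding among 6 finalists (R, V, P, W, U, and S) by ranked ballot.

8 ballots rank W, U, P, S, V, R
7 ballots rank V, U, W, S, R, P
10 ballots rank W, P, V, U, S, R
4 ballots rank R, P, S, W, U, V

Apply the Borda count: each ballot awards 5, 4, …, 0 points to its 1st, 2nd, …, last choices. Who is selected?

W

Borda scores:
  R: 8·0 + 7·1 + 10·0 + 4·5 = 27
  V: 8·1 + 7·5 + 10·3 + 4·0 = 73
  P: 8·3 + 7·0 + 10·4 + 4·4 = 80
  W: 8·5 + 7·3 + 10·5 + 4·2 = 119
  U: 8·4 + 7·4 + 10·2 + 4·1 = 84
  S: 8·2 + 7·2 + 10·1 + 4·3 = 52
W has the highest total.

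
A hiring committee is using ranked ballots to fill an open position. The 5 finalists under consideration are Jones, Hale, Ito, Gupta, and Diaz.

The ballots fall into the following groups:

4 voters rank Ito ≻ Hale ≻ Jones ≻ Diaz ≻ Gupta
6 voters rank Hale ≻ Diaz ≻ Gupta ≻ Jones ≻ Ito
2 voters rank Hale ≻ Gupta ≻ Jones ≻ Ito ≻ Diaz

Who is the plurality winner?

Hale

First-place vote totals:
  Jones: 0
  Hale: 8
  Ito: 4
  Gupta: 0
  Diaz: 0
Hale has the most first-place votes.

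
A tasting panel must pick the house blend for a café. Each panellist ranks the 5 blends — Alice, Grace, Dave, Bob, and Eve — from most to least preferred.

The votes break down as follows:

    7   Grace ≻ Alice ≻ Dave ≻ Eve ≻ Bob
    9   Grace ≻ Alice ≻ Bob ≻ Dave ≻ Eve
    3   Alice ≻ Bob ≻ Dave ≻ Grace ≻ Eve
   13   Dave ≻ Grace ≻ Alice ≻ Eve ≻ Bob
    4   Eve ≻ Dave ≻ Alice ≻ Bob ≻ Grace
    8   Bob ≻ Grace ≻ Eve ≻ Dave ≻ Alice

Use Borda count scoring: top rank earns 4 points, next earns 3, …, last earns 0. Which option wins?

Borda scores:
  Alice: 7·3 + 9·3 + 3·4 + 13·2 + 4·2 + 8·0 = 94
  Grace: 7·4 + 9·4 + 3·1 + 13·3 + 4·0 + 8·3 = 130
  Dave: 7·2 + 9·1 + 3·2 + 13·4 + 4·3 + 8·1 = 101
  Bob: 7·0 + 9·2 + 3·3 + 13·0 + 4·1 + 8·4 = 63
  Eve: 7·1 + 9·0 + 3·0 + 13·1 + 4·4 + 8·2 = 52
Grace has the highest total.

Grace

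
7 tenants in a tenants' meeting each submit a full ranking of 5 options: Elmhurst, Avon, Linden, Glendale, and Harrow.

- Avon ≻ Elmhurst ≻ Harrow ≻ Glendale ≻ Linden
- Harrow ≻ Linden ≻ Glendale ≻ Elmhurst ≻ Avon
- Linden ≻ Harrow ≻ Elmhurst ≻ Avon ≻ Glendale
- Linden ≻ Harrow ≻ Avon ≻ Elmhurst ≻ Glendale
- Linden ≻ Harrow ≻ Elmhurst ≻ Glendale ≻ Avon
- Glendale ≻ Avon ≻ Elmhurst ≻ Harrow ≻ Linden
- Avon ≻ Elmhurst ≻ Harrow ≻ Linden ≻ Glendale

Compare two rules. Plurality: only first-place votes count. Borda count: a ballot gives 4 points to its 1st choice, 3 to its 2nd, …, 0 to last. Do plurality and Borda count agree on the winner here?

Plurality first-place counts: Elmhurst 0, Avon 2, Linden 3, Glendale 1, Harrow 1 → Linden.
Borda totals: Elmhurst 14, Avon 14, Linden 16, Glendale 8, Harrow 18 → Harrow.
The two rules disagree: plurality picks Linden, Borda picks Harrow.

No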